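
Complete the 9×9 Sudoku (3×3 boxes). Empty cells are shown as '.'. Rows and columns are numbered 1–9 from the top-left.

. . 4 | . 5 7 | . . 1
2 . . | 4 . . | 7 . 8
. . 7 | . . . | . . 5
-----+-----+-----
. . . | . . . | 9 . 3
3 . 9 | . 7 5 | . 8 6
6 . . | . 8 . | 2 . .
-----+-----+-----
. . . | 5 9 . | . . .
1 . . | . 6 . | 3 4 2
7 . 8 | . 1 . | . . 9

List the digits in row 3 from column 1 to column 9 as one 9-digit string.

817629435

row 1, column 7 = 6 (sole candidate).
row 2, column 5 = 3 (sole candidate).
row 2, column 8 = 9 (sole candidate).
row 3, column 5 = 2: row 3 has {5,7}; col 5 has {1,3,5,6,7,8,9}; box has {3,4,5,7} → only 2 remains.
row 3, column 7 = 4: row 3 has {2,5,7}; col 7 has {2,3,6,7,9}; box has {1,5,6,7,8,9} → only 4 remains.
row 3, column 8 = 3: row 3 has {2,4,5,7}; col 8 has {4,8,9}; box has {1,4,5,6,7,8,9} → only 3 remains.
row 4, column 5 = 4 (sole candidate).
row 5, column 7 = 1 (sole candidate).
row 7, column 1 = 4 (sole candidate).
row 7, column 7 = 8 (sole candidate).
row 7, column 9 = 7 (sole candidate).
row 8, column 3 = 5 (sole candidate).
row 8, column 6 = 8 (sole candidate).
row 9, column 7 = 5 (sole candidate).
row 9, column 8 = 6 (sole candidate).
row 1, column 8 = 2 (sole candidate).
row 5, column 4 = 2 (sole candidate).
row 6, column 3 = 1 (sole candidate).
row 6, column 9 = 4 (sole candidate).
row 7, column 8 = 1 (sole candidate).
row 8, column 2 = 9 (sole candidate).
row 8, column 4 = 7 (sole candidate).
row 9, column 4 = 3 (sole candidate).
row 2, column 3 = 6 (sole candidate).
row 2, column 6 = 1 (sole candidate).
row 4, column 3 = 2 (sole candidate).
row 4, column 6 = 6 (sole candidate).
row 5, column 2 = 4 (sole candidate).
row 6, column 4 = 9 (sole candidate).
row 6, column 6 = 3 (sole candidate).
row 7, column 3 = 3 (sole candidate).
row 7, column 6 = 2 (sole candidate).
row 9, column 2 = 2 (sole candidate).
row 9, column 6 = 4 (sole candidate).
row 1, column 4 = 8 (sole candidate).
row 2, column 2 = 5 (sole candidate).
row 3, column 4 = 6: row 3 has {2,3,4,5,7}; col 4 has {2,3,4,5,7,8,9}; box has {1,2,3,4,5,7,8} → only 6 remains.
row 3, column 6 = 9: row 3 has {2,3,4,5,6,7}; col 6 has {1,2,3,4,5,6,7,8}; box has {1,2,3,4,5,6,7,8} → only 9 remains.
row 4, column 4 = 1 (sole candidate).
row 6, column 2 = 7 (sole candidate).
row 6, column 8 = 5 (sole candidate).
row 7, column 2 = 6 (sole candidate).
row 1, column 1 = 9 (sole candidate).
row 1, column 2 = 3 (sole candidate).
row 3, column 1 = 8: row 3 has {2,3,4,5,6,7,9}; col 1 has {1,2,3,4,6,7,9}; box has {2,3,4,5,6,7,9} → only 8 remains.
row 3, column 2 = 1: row 3 has {2,3,4,5,6,7,8,9}; col 2 has {2,3,4,5,6,7,9}; box has {2,3,4,5,6,7,8,9} → only 1 remains.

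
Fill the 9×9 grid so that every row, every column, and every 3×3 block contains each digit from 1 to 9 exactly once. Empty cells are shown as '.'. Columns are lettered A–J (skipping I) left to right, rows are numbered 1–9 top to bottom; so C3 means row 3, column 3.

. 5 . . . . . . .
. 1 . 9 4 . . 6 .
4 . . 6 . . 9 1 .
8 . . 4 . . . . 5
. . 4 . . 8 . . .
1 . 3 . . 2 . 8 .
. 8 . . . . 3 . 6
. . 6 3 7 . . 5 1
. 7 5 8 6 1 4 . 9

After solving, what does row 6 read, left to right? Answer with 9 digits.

163592784

H9 = 2 (sole candidate).
H7 = 7 (sole candidate).
G8 = 8 (sole candidate).
A9 = 3 (sole candidate).
A1 = 6 (hidden single in row 1).
C1 = 9 (hidden single in row 1).
J6 = 4: in row 6, 4 can only go here (every other open cell in that row sees a 4).
H1 = 4 (hidden single in row 1).
C7 = 1 (hidden single in row 7).
F7 = 4 (hidden single in row 7).
F8 = 9 (sole candidate).
A8 = 2 (sole candidate).
B8 = 4 (sole candidate).
A2 = 7 (sole candidate).
A7 = 9 (sole candidate).
A5 = 5 (sole candidate).
B3 = 3 (hidden single in column 2).
C4 = 7 (hidden single in column 3).
F4 = 6 (hidden single in column 6).
G2 = 5 (hidden single in column 7).
F2 = 3 (sole candidate).
F1 = 7 (sole candidate).
G1 = 2 (sole candidate).
J2 = 8 (sole candidate).
F3 = 5 (sole candidate).
J3 = 7 (sole candidate).
G4 = 1 (sole candidate).
D1 = 1 (sole candidate).
E1 = 8 (sole candidate).
J1 = 3 (sole candidate).
C2 = 2 (sole candidate).
C3 = 8 (sole candidate).
E3 = 2 (sole candidate).
D5 = 7 (sole candidate).
G5 = 6 (sole candidate).
J5 = 2 (sole candidate).
D6 = 5: row 6 has {1,2,3,4,8}; col 4 has {1,3,4,6,7,8,9}; box has {2,4,6,7,8} → only 5 remains.
E6 = 9: row 6 has {1,2,3,4,5,8}; col 5 has {2,4,6,7,8}; box has {2,4,5,6,7,8} → only 9 remains.
G6 = 7: row 6 has {1,2,3,4,5,8,9}; col 7 has {1,2,3,4,5,6,8,9}; box has {1,2,4,5,6,8} → only 7 remains.
D7 = 2 (sole candidate).
E7 = 5 (sole candidate).
E4 = 3 (sole candidate).
H4 = 9 (sole candidate).
B5 = 9 (sole candidate).
E5 = 1 (sole candidate).
H5 = 3 (sole candidate).
B6 = 6: row 6 has {1,2,3,4,5,7,8,9}; col 2 has {1,3,4,5,7,8,9}; box has {1,3,4,5,7,8,9} → only 6 remains.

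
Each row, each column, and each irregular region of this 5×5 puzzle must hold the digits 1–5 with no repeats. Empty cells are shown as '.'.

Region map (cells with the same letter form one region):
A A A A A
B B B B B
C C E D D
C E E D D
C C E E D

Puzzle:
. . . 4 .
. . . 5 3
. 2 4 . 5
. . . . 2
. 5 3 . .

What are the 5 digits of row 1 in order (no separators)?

r1c5 = 1: row 1 has {4}; col 5 has {2,3,5}; region has {4} → only 1 remains.
r4c2 = 1: row 4 has {2}; col 2 has {2,5}; region has {3,4} → only 1 remains.
r4c3 = 5: row 4 has {1,2}; col 3 has {3,4}; region has {1,3,4} → only 5 remains.
r4c4 = 3: row 4 has {1,2,5}; col 4 has {4,5}; region has {2,5} → only 3 remains.
r5c4 = 2: row 5 has {3,5}; col 4 has {3,4,5}; region has {1,3,4,5} → only 2 remains.
r5c5 = 4: row 5 has {2,3,5}; col 5 has {1,2,3,5}; region has {2,3,5} → only 4 remains.
r1c2 = 3: row 1 has {1,4}; col 2 has {1,2,5}; region has {1,4} → only 3 remains.
r1c3 = 2: row 1 has {1,3,4}; col 3 has {3,4,5}; region has {1,3,4} → only 2 remains.
r2c2 = 4: row 2 has {3,5}; col 2 has {1,2,3,5}; region has {3,5} → only 4 remains.
r2c3 = 1: row 2 has {3,4,5}; col 3 has {2,3,4,5}; region has {3,4,5} → only 1 remains.
r3c4 = 1: row 3 has {2,4,5}; col 4 has {2,3,4,5}; region has {2,3,4,5} → only 1 remains.
r4c1 = 4: row 4 has {1,2,3,5}; col 1 has {}; region has {2,5} → only 4 remains.
r5c1 = 1: row 5 has {2,3,4,5}; col 1 has {4}; region has {2,4,5} → only 1 remains.
r1c1 = 5: row 1 has {1,2,3,4}; col 1 has {1,4}; region has {1,2,3,4} → only 5 remains.

53241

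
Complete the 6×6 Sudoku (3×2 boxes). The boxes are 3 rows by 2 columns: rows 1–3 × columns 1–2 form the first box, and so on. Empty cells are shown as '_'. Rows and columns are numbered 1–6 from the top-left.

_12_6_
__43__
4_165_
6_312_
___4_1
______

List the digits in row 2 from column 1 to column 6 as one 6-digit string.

564312

r1c4 = 5: row 1 has {1,2,6}; col 4 has {1,3,4,6}; box has {1,2,3,4,6} → only 5 remains.
r2c5 = 1: row 2 has {3,4}; col 5 has {2,5,6}; box has {5,6} → only 1 remains.
r2c6 = 2: row 2 has {1,3,4}; col 6 has {1}; box has {1,5,6} → only 2 remains.
r3c6 = 3: row 3 has {1,4,5,6}; col 6 has {1,2}; box has {1,2,5,6} → only 3 remains.
r5c5 = 3: row 5 has {1,4}; col 5 has {1,2,5,6}; box has {1,2} → only 3 remains.
r6c4 = 2: row 6 has {}; col 4 has {1,3,4,5,6}; box has {1,3,4} → only 2 remains.
r6c5 = 4: row 6 has {2}; col 5 has {1,2,3,5,6}; box has {1,2,3} → only 4 remains.
r1c1 = 3: row 1 has {1,2,5,6}; col 1 has {4,6}; box has {1,4} → only 3 remains.
r1c6 = 4: row 1 has {1,2,3,5,6}; col 6 has {1,2,3}; box has {1,2,3,5,6} → only 4 remains.
r2c1 = 5: row 2 has {1,2,3,4}; col 1 has {3,4,6}; box has {1,3,4} → only 5 remains.
r2c2 = 6: row 2 has {1,2,3,4,5}; col 2 has {1}; box has {1,3,4,5} → only 6 remains.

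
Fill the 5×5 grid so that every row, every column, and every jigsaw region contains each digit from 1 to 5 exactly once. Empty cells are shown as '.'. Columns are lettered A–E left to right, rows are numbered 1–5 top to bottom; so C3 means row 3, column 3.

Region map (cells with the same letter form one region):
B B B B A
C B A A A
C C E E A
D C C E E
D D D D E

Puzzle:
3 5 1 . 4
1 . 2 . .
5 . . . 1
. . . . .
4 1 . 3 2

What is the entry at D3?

D1 = 2: row 1 has {1,3,4,5}; col 4 has {3}; region has {1,3,5} → only 2 remains.
B2 = 4: row 2 has {1,2}; col 2 has {1,5}; region has {1,2,3,5} → only 4 remains.
D2 = 5: row 2 has {1,2,4}; col 4 has {2,3}; region has {1,2,4} → only 5 remains.
E2 = 3: row 2 has {1,2,4,5}; col 5 has {1,2,4}; region has {1,2,4,5} → only 3 remains.
D3 = 4: row 3 has {1,5}; col 4 has {2,3,5}; region has {2} → only 4 remains.

4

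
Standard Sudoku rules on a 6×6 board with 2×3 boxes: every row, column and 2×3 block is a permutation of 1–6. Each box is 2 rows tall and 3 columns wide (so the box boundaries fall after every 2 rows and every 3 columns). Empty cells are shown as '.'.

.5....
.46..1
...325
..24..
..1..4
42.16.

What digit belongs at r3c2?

r1c3 = 3 (sole candidate).
r1c5 = 4 (sole candidate).
r2c1 = 2 (sole candidate).
r2c4 = 5 (sole candidate).
r2c5 = 3 (sole candidate).
r3c3 = 4 (sole candidate).
r4c5 = 1 (sole candidate).
r4c6 = 6 (sole candidate).
r5c4 = 2 (sole candidate).
r5c5 = 5 (sole candidate).
r6c3 = 5 (sole candidate).
r6c6 = 3 (sole candidate).
r1c1 = 1 (sole candidate).
r1c4 = 6 (sole candidate).
r1c6 = 2 (sole candidate).
r3c1 = 6 (sole candidate).
r3c2 = 1: row 3 has {2,3,4,5,6}; col 2 has {2,4,5}; box has {2,4,6} → only 1 remains.

1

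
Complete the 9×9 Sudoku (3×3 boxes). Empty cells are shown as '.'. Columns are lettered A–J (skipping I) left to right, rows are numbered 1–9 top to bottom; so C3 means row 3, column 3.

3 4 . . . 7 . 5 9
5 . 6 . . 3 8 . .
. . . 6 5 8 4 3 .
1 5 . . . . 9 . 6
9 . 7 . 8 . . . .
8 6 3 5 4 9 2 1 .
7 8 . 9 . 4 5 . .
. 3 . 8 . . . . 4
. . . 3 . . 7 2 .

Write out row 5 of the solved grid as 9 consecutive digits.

927186345

H2 = 7 (sole candidate).
A3 = 2 (sole candidate).
J3 = 1 (sole candidate).
F4 = 2 (sole candidate).
B5 = 2: row 5 has {7,8,9}; col 2 has {3,4,5,6,8}; box has {1,3,5,6,7,8,9} → only 2 remains.
D5 = 1: row 5 has {2,7,8,9}; col 4 has {3,5,6,8,9}; box has {2,4,5,8,9} → only 1 remains.
F5 = 6: row 5 has {1,2,7,8,9}; col 6 has {2,3,4,7,8,9}; box has {1,2,4,5,8,9} → only 6 remains.
G5 = 3: row 5 has {1,2,6,7,8,9}; col 7 has {2,4,5,7,8,9}; box has {1,2,6,9} → only 3 remains.
H5 = 4: row 5 has {1,2,3,6,7,8,9}; col 8 has {1,2,3,5,7}; box has {1,2,3,6,9} → only 4 remains.
J5 = 5: row 5 has {1,2,3,4,6,7,8,9}; col 9 has {1,4,6,9}; box has {1,2,3,4,6,9} → only 5 remains.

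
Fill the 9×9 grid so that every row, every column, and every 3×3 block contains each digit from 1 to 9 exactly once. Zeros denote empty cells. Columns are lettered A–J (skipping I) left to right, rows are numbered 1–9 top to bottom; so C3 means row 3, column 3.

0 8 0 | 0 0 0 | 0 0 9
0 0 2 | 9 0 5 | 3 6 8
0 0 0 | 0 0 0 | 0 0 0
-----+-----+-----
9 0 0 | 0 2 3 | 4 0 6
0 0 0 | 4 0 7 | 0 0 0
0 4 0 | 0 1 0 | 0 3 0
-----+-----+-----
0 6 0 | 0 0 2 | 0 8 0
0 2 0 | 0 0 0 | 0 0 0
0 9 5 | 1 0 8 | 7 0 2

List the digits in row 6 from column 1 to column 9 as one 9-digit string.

548619237

H9 = 4 (sole candidate).
A9 = 3 (sole candidate).
E9 = 6 (sole candidate).
C3 = 9 (hidden single in row 3).
G8 = 6 (hidden single in row 8).
J3 = 4 (hidden single in column 9).
J6 = 7: in column 9, 7 can only go here (every other open cell in that column sees a 7).
Singles propagation stalls; C6 is still open with candidates {6,8}.
  Try C6 = 6: then row 5 has no cell left for 6 — contradiction.
So C6 = 8.
D4 = 8 (hidden single in row 4).
E3 = 8 (hidden single in row 3).
G5 = 8 (hidden single in row 5).
A8 = 8 (hidden single in row 8).
Singles propagation stalls; D6 is still open with candidates {5,6}.
  Try D6 = 5: this forces E5=9, F6=6, F3=1, A6=2, G6=9; then row 7 has no cell left for 9 — contradiction.
So D6 = 6.
F6 = 9: row 6 has {1,3,4,6,7,8}; col 6 has {2,3,5,7,8}; box has {1,2,3,4,6,7,8} → only 9 remains.
F8 = 4 (sole candidate).
E5 = 5 (sole candidate).
J5 = 1 (sole candidate).
H4 = 5 (sole candidate).
B5 = 3 (sole candidate).
C5 = 6 (sole candidate).
G6 = 2: row 6 has {1,3,4,6,7,8,9}; col 7 has {3,4,6,7,8}; box has {1,3,4,5,6,7,8} → only 2 remains.
A5 = 2 (sole candidate).
H5 = 9 (sole candidate).
A6 = 5: row 6 has {1,2,3,4,6,7,8,9}; col 1 has {2,3,8,9}; box has {2,3,4,6,8,9} → only 5 remains.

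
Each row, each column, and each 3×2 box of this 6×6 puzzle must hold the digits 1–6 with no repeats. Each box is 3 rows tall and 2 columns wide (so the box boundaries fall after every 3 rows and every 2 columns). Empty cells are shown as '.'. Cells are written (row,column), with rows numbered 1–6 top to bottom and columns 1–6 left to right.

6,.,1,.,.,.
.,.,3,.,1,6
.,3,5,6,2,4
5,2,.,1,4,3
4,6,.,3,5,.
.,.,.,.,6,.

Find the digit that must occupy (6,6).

(1,5) = 3 (sole candidate).
(1,6) = 5 (sole candidate).
(2,1) = 2 (sole candidate).
(2,4) = 4 (sole candidate).
(3,1) = 1 (sole candidate).
(4,3) = 6 (sole candidate).
(5,3) = 2 (sole candidate).
(5,6) = 1 (sole candidate).
(6,1) = 3 (sole candidate).
(6,2) = 1 (sole candidate).
(6,3) = 4 (sole candidate).
(6,4) = 5 (sole candidate).
(6,6) = 2: row 6 has {1,3,4,5,6}; col 6 has {1,3,4,5,6}; box has {1,3,4,5,6} → only 2 remains.

2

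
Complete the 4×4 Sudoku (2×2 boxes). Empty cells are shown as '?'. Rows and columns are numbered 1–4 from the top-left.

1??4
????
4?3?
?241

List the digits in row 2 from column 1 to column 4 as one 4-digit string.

R1C2 = 3 (sole candidate).
R1C3 = 2 (sole candidate).
R2C1 = 2: row 2 has {}; col 1 has {1,4}; box has {1,3} → only 2 remains.
R2C2 = 4: row 2 has {2}; col 2 has {2,3}; box has {1,2,3} → only 4 remains.
R2C3 = 1: row 2 has {2,4}; col 3 has {2,3,4}; box has {2,4} → only 1 remains.
R2C4 = 3: row 2 has {1,2,4}; col 4 has {1,4}; box has {1,2,4} → only 3 remains.

2413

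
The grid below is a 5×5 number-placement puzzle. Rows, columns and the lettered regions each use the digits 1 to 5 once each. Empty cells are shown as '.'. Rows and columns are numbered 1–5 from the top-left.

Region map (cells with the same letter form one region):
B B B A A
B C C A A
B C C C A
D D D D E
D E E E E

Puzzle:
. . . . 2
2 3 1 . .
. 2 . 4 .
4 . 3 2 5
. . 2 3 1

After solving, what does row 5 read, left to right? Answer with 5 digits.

54231

r2c4 = 5 (sole candidate).
r2c5 = 4 (sole candidate).
r3c3 = 5 (sole candidate).
r3c5 = 3 (sole candidate).
r4c2 = 1 (sole candidate).
r5c1 = 5: row 5 has {1,2,3}; col 1 has {2,4}; region has {1,2,3,4} → only 5 remains.
r5c2 = 4: row 5 has {1,2,3,5}; col 2 has {1,2,3}; region has {1,2,3,5} → only 4 remains.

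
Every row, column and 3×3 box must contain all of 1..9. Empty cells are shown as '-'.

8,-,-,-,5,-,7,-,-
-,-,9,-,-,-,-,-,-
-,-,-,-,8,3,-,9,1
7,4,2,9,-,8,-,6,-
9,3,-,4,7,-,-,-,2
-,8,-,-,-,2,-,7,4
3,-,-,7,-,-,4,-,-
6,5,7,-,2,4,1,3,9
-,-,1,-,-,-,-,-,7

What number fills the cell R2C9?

8

R7C3 = 8 (sole candidate).
R8C4 = 8 (sole candidate).
R1C6 = 9 (hidden single in row 1).
R3C2 = 7 (hidden single in row 3).
R2C6 = 7 (hidden single in row 2).
R4C5 = 1 (hidden single in row 4).
R5C8 = 1 (hidden single in row 5).
R5C7 = 8 (hidden single in row 5).
R6C1 = 1 (hidden single in row 6).
R6C7 = 9 (hidden single in row 6).
R7C6 = 1 (hidden single in row 7).
R9C1 = 4 (hidden single in row 9).
R9C8 = 8 (hidden single in row 9).
R2C9 = 8: in row 2, 8 can only go here (every other open cell in that row sees an 8).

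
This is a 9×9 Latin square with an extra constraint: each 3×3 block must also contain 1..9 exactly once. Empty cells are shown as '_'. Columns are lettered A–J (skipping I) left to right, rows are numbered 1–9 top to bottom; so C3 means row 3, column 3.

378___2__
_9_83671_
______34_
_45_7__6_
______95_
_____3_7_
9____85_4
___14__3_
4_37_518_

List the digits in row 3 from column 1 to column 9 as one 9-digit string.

H1 = 9: row 1 has {2,3,7,8}; col 8 has {1,3,4,5,6,7,8}; box has {1,2,3,4,7} → only 9 remains.
J2 = 5: row 2 has {1,3,6,7,8,9}; col 9 has {4}; box has {1,2,3,4,7,9} → only 5 remains.
G4 = 8: row 4 has {4,5,6,7}; col 7 has {1,2,3,5,7,9}; box has {5,6,7,9} → only 8 remains.
G6 = 4: row 6 has {3,7}; col 7 has {1,2,3,5,7,8,9}; box has {5,6,7,8,9} → only 4 remains.
H7 = 2: row 7 has {4,5,8,9}; col 8 has {1,3,4,5,6,7,8,9}; box has {1,3,4,5,8} → only 2 remains.
G8 = 6: row 8 has {1,3,4}; col 7 has {1,2,3,4,5,7,8,9}; box has {1,2,3,4,5,8} → only 6 remains.
J9 = 9: row 9 has {1,3,4,5,7,8}; col 9 has {4,5}; box has {1,2,3,4,5,6,8} → only 9 remains.
J1 = 6: row 1 has {2,3,7,8,9}; col 9 has {4,5,9}; box has {1,2,3,4,5,7,9} → only 6 remains.
A2 = 2: row 2 has {1,3,5,6,7,8,9}; col 1 has {3,4,9}; box has {3,7,8,9} → only 2 remains.
C2 = 4: row 2 has {1,2,3,5,6,7,8,9}; col 3 has {3,5,8}; box has {2,3,7,8,9} → only 4 remains.
J3 = 8: row 3 has {3,4}; col 9 has {4,5,6,9}; box has {1,2,3,4,5,6,7,9} → only 8 remains.
A4 = 1: row 4 has {4,5,6,7,8}; col 1 has {2,3,4,9}; box has {4,5} → only 1 remains.
E7 = 6: row 7 has {2,4,5,8,9}; col 5 has {3,4,7}; box has {1,4,5,7,8} → only 6 remains.
J8 = 7: row 8 has {1,3,4,6}; col 9 has {4,5,6,8,9}; box has {1,2,3,4,5,6,8,9} → only 7 remains.
E9 = 2: row 9 has {1,3,4,5,7,8,9}; col 5 has {3,4,6,7}; box has {1,4,5,6,7,8} → only 2 remains.
B7 = 1: row 7 has {2,4,5,6,8,9}; col 2 has {4,7,9}; box has {3,4,9} → only 1 remains.
C7 = 7: row 7 has {1,2,4,5,6,8,9}; col 3 has {3,4,5,8}; box has {1,3,4,9} → only 7 remains.
D7 = 3: row 7 has {1,2,4,5,6,7,8,9}; col 4 has {1,7,8}; box has {1,2,4,5,6,7,8} → only 3 remains.
C8 = 2: row 8 has {1,3,4,6,7}; col 3 has {3,4,5,7,8}; box has {1,3,4,7,9} → only 2 remains.
F8 = 9: row 8 has {1,2,3,4,6,7}; col 6 has {3,5,6,8}; box has {1,2,3,4,5,6,7,8} → only 9 remains.
B9 = 6: row 9 has {1,2,3,4,5,7,8,9}; col 2 has {1,4,7,9}; box has {1,2,3,4,7,9} → only 6 remains.
B3 = 5: row 3 has {3,4,8}; col 2 has {1,4,6,7,9}; box has {2,3,4,7,8,9} → only 5 remains.
F4 = 2: row 4 has {1,4,5,6,7,8}; col 6 has {3,5,6,8,9}; box has {3,7} → only 2 remains.
J4 = 3: row 4 has {1,2,4,5,6,7,8}; col 9 has {4,5,6,7,8,9}; box has {4,5,6,7,8,9} → only 3 remains.
C5 = 6: row 5 has {5,9}; col 3 has {2,3,4,5,7,8}; box has {1,4,5} → only 6 remains.
D5 = 4: row 5 has {5,6,9}; col 4 has {1,3,7,8}; box has {2,3,7} → only 4 remains.
F5 = 1: row 5 has {4,5,6,9}; col 6 has {2,3,5,6,8,9}; box has {2,3,4,7} → only 1 remains.
J5 = 2: row 5 has {1,4,5,6,9}; col 9 has {3,4,5,6,7,8,9}; box has {3,4,5,6,7,8,9} → only 2 remains.
A6 = 8: row 6 has {3,4,7}; col 1 has {1,2,3,4,9}; box has {1,4,5,6} → only 8 remains.
B6 = 2: row 6 has {3,4,7,8}; col 2 has {1,4,5,6,7,9}; box has {1,4,5,6,8} → only 2 remains.
C6 = 9: row 6 has {2,3,4,7,8}; col 3 has {2,3,4,5,6,7,8}; box has {1,2,4,5,6,8} → only 9 remains.
E6 = 5: row 6 has {2,3,4,7,8,9}; col 5 has {2,3,4,6,7}; box has {1,2,3,4,7} → only 5 remains.
J6 = 1: row 6 has {2,3,4,5,7,8,9}; col 9 has {2,3,4,5,6,7,8,9}; box has {2,3,4,5,6,7,8,9} → only 1 remains.
A8 = 5: row 8 has {1,2,3,4,6,7,9}; col 1 has {1,2,3,4,8,9}; box has {1,2,3,4,6,7,9} → only 5 remains.
B8 = 8: row 8 has {1,2,3,4,5,6,7,9}; col 2 has {1,2,4,5,6,7,9}; box has {1,2,3,4,5,6,7,9} → only 8 remains.
D1 = 5: row 1 has {2,3,6,7,8,9}; col 4 has {1,3,4,7,8}; box has {3,6,8} → only 5 remains.
E1 = 1: row 1 has {2,3,5,6,7,8,9}; col 5 has {2,3,4,5,6,7}; box has {3,5,6,8} → only 1 remains.
F1 = 4: row 1 has {1,2,3,5,6,7,8,9}; col 6 has {1,2,3,5,6,8,9}; box has {1,3,5,6,8} → only 4 remains.
A3 = 6: row 3 has {3,4,5,8}; col 1 has {1,2,3,4,5,8,9}; box has {2,3,4,5,7,8,9} → only 6 remains.
C3 = 1: row 3 has {3,4,5,6,8}; col 3 has {2,3,4,5,6,7,8,9}; box has {2,3,4,5,6,7,8,9} → only 1 remains.
E3 = 9: row 3 has {1,3,4,5,6,8}; col 5 has {1,2,3,4,5,6,7}; box has {1,3,4,5,6,8} → only 9 remains.
F3 = 7: row 3 has {1,3,4,5,6,8,9}; col 6 has {1,2,3,4,5,6,8,9}; box has {1,3,4,5,6,8,9} → only 7 remains.
D4 = 9: row 4 has {1,2,3,4,5,6,7,8}; col 4 has {1,3,4,5,7,8}; box has {1,2,3,4,5,7} → only 9 remains.
A5 = 7: row 5 has {1,2,4,5,6,9}; col 1 has {1,2,3,4,5,6,8,9}; box has {1,2,4,5,6,8,9} → only 7 remains.
B5 = 3: row 5 has {1,2,4,5,6,7,9}; col 2 has {1,2,4,5,6,7,8,9}; box has {1,2,4,5,6,7,8,9} → only 3 remains.
E5 = 8: row 5 has {1,2,3,4,5,6,7,9}; col 5 has {1,2,3,4,5,6,7,9}; box has {1,2,3,4,5,7,9} → only 8 remains.
D6 = 6: row 6 has {1,2,3,4,5,7,8,9}; col 4 has {1,3,4,5,7,8,9}; box has {1,2,3,4,5,7,8,9} → only 6 remains.
D3 = 2: row 3 has {1,3,4,5,6,7,8,9}; col 4 has {1,3,4,5,6,7,8,9}; box has {1,3,4,5,6,7,8,9} → only 2 remains.

651297348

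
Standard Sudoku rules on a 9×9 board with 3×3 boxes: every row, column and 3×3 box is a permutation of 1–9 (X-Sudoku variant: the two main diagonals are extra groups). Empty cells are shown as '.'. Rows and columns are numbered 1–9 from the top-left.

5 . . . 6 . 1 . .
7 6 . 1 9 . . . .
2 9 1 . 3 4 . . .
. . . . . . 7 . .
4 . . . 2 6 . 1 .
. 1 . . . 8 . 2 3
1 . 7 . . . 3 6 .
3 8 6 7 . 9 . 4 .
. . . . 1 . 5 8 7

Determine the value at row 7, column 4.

row 3, column 7 = 6: row 3 has {1,2,3,4,9}; col 7 has {1,3,5,7}; box has {1}; anti-diagonal has {2,7,8} → only 6 remains.
row 4, column 4 = 9: row 4 has {7}; col 4 has {1,7}; box has {2,6,8}; main diagonal has {1,2,3,4,5,6,7,8} → only 9 remains.
row 4, column 8 = 5: row 4 has {7,9}; col 8 has {1,2,4,6,8}; box has {1,2,3,7} → only 5 remains.
row 8, column 5 = 5: row 8 has {3,4,6,7,8,9}; col 5 has {1,2,3,6,9}; box has {1,7,9} → only 5 remains.
row 8, column 7 = 2: row 8 has {3,4,5,6,7,8,9}; col 7 has {1,3,5,6,7}; box has {3,4,5,6,7,8} → only 2 remains.
row 8, column 9 = 1: row 8 has {2,3,4,5,6,7,8,9}; col 9 has {3,7}; box has {2,3,4,5,6,7,8} → only 1 remains.
row 9, column 1 = 9: row 9 has {1,5,7,8}; col 1 has {1,2,3,4,5,7}; box has {1,3,6,7,8}; anti-diagonal has {2,6,7,8} → only 9 remains.
row 1, column 9 = 4: row 1 has {1,5,6}; col 9 has {1,3,7}; box has {1,6}; anti-diagonal has {2,6,7,8,9} → only 4 remains.
row 2, column 7 = 8: row 2 has {1,6,7,9}; col 7 has {1,2,3,5,6,7}; box has {1,4,6} → only 8 remains.
row 2, column 8 = 3: row 2 has {1,6,7,8,9}; col 8 has {1,2,4,5,6,8}; box has {1,4,6,8}; anti-diagonal has {2,4,6,7,8,9} → only 3 remains.
row 3, column 8 = 7: row 3 has {1,2,3,4,6,9}; col 8 has {1,2,3,4,5,6,8}; box has {1,3,4,6,8} → only 7 remains.
row 3, column 9 = 5: row 3 has {1,2,3,4,6,7,9}; col 9 has {1,3,4,7}; box has {1,3,4,6,7,8} → only 5 remains.
row 4, column 5 = 4: row 4 has {5,7,9}; col 5 has {1,2,3,5,6,9}; box has {2,6,8,9} → only 4 remains.
row 4, column 6 = 1: row 4 has {4,5,7,9}; col 6 has {4,6,8,9}; box has {2,4,6,8,9}; anti-diagonal has {2,3,4,6,7,8,9} → only 1 remains.
row 5, column 7 = 9: row 5 has {1,2,4,6}; col 7 has {1,2,3,5,6,7,8}; box has {1,2,3,5,7} → only 9 remains.
row 5, column 9 = 8: row 5 has {1,2,4,6,9}; col 9 has {1,3,4,5,7}; box has {1,2,3,5,7,9} → only 8 remains.
row 6, column 1 = 6: row 6 has {1,2,3,8}; col 1 has {1,2,3,4,5,7,9}; box has {1,4} → only 6 remains.
row 6, column 4 = 5: row 6 has {1,2,3,6,8}; col 4 has {1,7,9}; box has {1,2,4,6,8,9}; anti-diagonal has {1,2,3,4,6,7,8,9} → only 5 remains.
row 6, column 5 = 7: row 6 has {1,2,3,5,6,8}; col 5 has {1,2,3,4,5,6,9}; box has {1,2,4,5,6,8,9} → only 7 remains.
row 6, column 7 = 4: row 6 has {1,2,3,5,6,7,8}; col 7 has {1,2,3,5,6,7,8,9}; box has {1,2,3,5,7,8,9} → only 4 remains.
row 7, column 5 = 8: row 7 has {1,3,6,7}; col 5 has {1,2,3,4,5,6,7,9}; box has {1,5,7,9} → only 8 remains.
row 7, column 6 = 2: row 7 has {1,3,6,7,8}; col 6 has {1,4,6,8,9}; box has {1,5,7,8,9} → only 2 remains.
row 7, column 9 = 9: row 7 has {1,2,3,6,7,8}; col 9 has {1,3,4,5,7,8}; box has {1,2,3,4,5,6,7,8} → only 9 remains.
row 9, column 6 = 3: row 9 has {1,5,7,8,9}; col 6 has {1,2,4,6,8,9}; box has {1,2,5,7,8,9} → only 3 remains.
row 1, column 2 = 3: row 1 has {1,4,5,6}; col 2 has {1,6,8,9}; box has {1,2,5,6,7,9} → only 3 remains.
row 1, column 3 = 8: row 1 has {1,3,4,5,6}; col 3 has {1,6,7}; box has {1,2,3,5,6,7,9} → only 8 remains.
row 1, column 4 = 2: row 1 has {1,3,4,5,6,8}; col 4 has {1,5,7,9}; box has {1,3,4,6,9} → only 2 remains.
row 1, column 6 = 7: row 1 has {1,2,3,4,5,6,8}; col 6 has {1,2,3,4,6,8,9}; box has {1,2,3,4,6,9} → only 7 remains.
row 1, column 8 = 9: row 1 has {1,2,3,4,5,6,7,8}; col 8 has {1,2,3,4,5,6,7,8}; box has {1,3,4,5,6,7,8} → only 9 remains.
row 2, column 3 = 4: row 2 has {1,3,6,7,8,9}; col 3 has {1,6,7,8}; box has {1,2,3,5,6,7,8,9} → only 4 remains.
row 2, column 6 = 5: row 2 has {1,3,4,6,7,8,9}; col 6 has {1,2,3,4,6,7,8,9}; box has {1,2,3,4,6,7,9} → only 5 remains.
row 2, column 9 = 2: row 2 has {1,3,4,5,6,7,8,9}; col 9 has {1,3,4,5,7,8,9}; box has {1,3,4,5,6,7,8,9} → only 2 remains.
row 3, column 4 = 8: row 3 has {1,2,3,4,5,6,7,9}; col 4 has {1,2,5,7,9}; box has {1,2,3,4,5,6,7,9} → only 8 remains.
row 4, column 1 = 8: row 4 has {1,4,5,7,9}; col 1 has {1,2,3,4,5,6,7,9}; box has {1,4,6} → only 8 remains.
row 4, column 2 = 2: row 4 has {1,4,5,7,8,9}; col 2 has {1,3,6,8,9}; box has {1,4,6,8} → only 2 remains.
row 4, column 3 = 3: row 4 has {1,2,4,5,7,8,9}; col 3 has {1,4,6,7,8}; box has {1,2,4,6,8} → only 3 remains.
row 4, column 9 = 6: row 4 has {1,2,3,4,5,7,8,9}; col 9 has {1,2,3,4,5,7,8,9}; box has {1,2,3,4,5,7,8,9} → only 6 remains.
row 5, column 3 = 5: row 5 has {1,2,4,6,8,9}; col 3 has {1,3,4,6,7,8}; box has {1,2,3,4,6,8} → only 5 remains.
row 5, column 4 = 3: row 5 has {1,2,4,5,6,8,9}; col 4 has {1,2,5,7,8,9}; box has {1,2,4,5,6,7,8,9} → only 3 remains.
row 6, column 3 = 9: row 6 has {1,2,3,4,5,6,7,8}; col 3 has {1,3,4,5,6,7,8}; box has {1,2,3,4,5,6,8} → only 9 remains.
row 7, column 4 = 4: row 7 has {1,2,3,6,7,8,9}; col 4 has {1,2,3,5,7,8,9}; box has {1,2,3,5,7,8,9} → only 4 remains.

4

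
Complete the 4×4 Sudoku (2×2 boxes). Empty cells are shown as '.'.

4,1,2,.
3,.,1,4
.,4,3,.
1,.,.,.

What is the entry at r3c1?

2

r1c4 = 3 (sole candidate).
r2c2 = 2 (sole candidate).
r3c1 = 2: row 3 has {3,4}; col 1 has {1,3,4}; box has {1,4} → only 2 remains.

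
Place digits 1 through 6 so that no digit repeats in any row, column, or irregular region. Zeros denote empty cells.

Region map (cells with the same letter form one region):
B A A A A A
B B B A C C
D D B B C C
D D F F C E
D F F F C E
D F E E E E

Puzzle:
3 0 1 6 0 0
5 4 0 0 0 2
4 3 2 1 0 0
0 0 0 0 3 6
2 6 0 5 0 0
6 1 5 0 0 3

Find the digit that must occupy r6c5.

2

r2c3 = 6: row 2 has {2,4,5}; col 3 has {1,2,5}; region has {1,2,3,4,5} → only 6 remains.
r2c4 = 3: row 2 has {2,4,5,6}; col 4 has {1,5,6}; region has {1,6} → only 3 remains.
r2c5 = 1: row 2 has {2,3,4,5,6}; col 5 has {3}; region has {2,3} → only 1 remains.
r3c6 = 5: row 3 has {1,2,3,4}; col 6 has {2,3,6}; region has {1,2,3} → only 5 remains.
r4c1 = 1: row 4 has {3,6}; col 1 has {2,3,4,5,6}; region has {2,3,4,6} → only 1 remains.
r4c2 = 5: row 4 has {1,3,6}; col 2 has {1,3,4,6}; region has {1,2,3,4,6} → only 5 remains.
r4c3 = 4: row 4 has {1,3,5,6}; col 3 has {1,2,5,6}; region has {1,5,6} → only 4 remains.
r4c4 = 2: row 4 has {1,3,4,5,6}; col 4 has {1,3,5,6}; region has {1,4,5,6} → only 2 remains.
r5c3 = 3: row 5 has {2,5,6}; col 3 has {1,2,4,5,6}; region has {1,2,4,5,6} → only 3 remains.
r5c5 = 4: row 5 has {2,3,5,6}; col 5 has {1,3}; region has {1,2,3,5} → only 4 remains.
r5c6 = 1: row 5 has {2,3,4,5,6}; col 6 has {2,3,5,6}; region has {3,5,6} → only 1 remains.
r6c4 = 4: row 6 has {1,3,5,6}; col 4 has {1,2,3,5,6}; region has {1,3,5,6} → only 4 remains.
r6c5 = 2: row 6 has {1,3,4,5,6}; col 5 has {1,3,4}; region has {1,3,4,5,6} → only 2 remains.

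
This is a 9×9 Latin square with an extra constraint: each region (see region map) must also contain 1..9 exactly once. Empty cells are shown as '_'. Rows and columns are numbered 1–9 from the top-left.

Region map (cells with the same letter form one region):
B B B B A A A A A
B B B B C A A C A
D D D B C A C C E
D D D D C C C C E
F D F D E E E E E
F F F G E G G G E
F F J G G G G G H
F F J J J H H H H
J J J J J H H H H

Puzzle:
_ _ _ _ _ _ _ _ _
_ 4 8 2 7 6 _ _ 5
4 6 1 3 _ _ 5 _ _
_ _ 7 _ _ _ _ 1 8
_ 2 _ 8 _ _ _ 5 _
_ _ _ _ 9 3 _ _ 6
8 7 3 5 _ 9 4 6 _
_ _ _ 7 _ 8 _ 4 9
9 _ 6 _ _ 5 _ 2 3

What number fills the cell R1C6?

R2C1 = 1: row 2 has {2,4,5,6,7,8}; col 1 has {4,8,9}; region has {2,3,4,8} → only 1 remains.
R4C4 = 9: row 4 has {1,7,8}; col 4 has {2,3,5,7,8}; region has {1,2,4,6,7,8} → only 9 remains.
R6C4 = 1: row 6 has {3,6,9}; col 4 has {2,3,5,7,8,9}; region has {3,4,5,6,9} → only 1 remains.
R7C5 = 2: row 7 has {3,4,5,6,7,8,9}; col 5 has {7,9}; region has {1,3,4,5,6,9} → only 2 remains.
R7C9 = 1: row 7 has {2,3,4,5,6,7,8,9}; col 9 has {3,5,6,8,9}; region has {2,3,4,5,8,9} → only 1 remains.
R8C7 = 6: row 8 has {4,7,8,9}; col 7 has {4,5}; region has {1,2,3,4,5,8,9} → only 6 remains.
R9C4 = 4: row 9 has {2,3,5,6,9}; col 4 has {1,2,3,5,7,8,9}; region has {3,6,7,9} → only 4 remains.
R9C7 = 7: row 9 has {2,3,4,5,6,9}; col 7 has {4,5,6}; region has {1,2,3,4,5,6,8,9} → only 7 remains.
R1C4 = 6: row 1 has {}; col 4 has {1,2,3,4,5,7,8,9}; region has {1,2,3,4,8} → only 6 remains.
R3C5 = 8: row 3 has {1,3,4,5,6}; col 5 has {2,7,9}; region has {1,5,7} → only 8 remains.
R3C8 = 9: row 3 has {1,3,4,5,6,8}; col 8 has {1,2,4,5,6}; region has {1,5,7,8} → only 9 remains.
R6C2 = 5: row 6 has {1,3,6,9}; col 2 has {2,4,6,7}; region has {7,8} → only 5 remains.
R6C7 = 8: row 6 has {1,3,5,6,9}; col 7 has {4,5,6,7}; region has {1,2,3,4,5,6,9} → only 8 remains.
R6C8 = 7: row 6 has {1,3,5,6,8,9}; col 8 has {1,2,4,5,6,9}; region has {1,2,3,4,5,6,8,9} → only 7 remains.
R9C5 = 1: row 9 has {2,3,4,5,6,7,9}; col 5 has {2,7,8,9}; region has {3,4,6,7,9} → only 1 remains.
R1C2 = 9: row 1 has {6}; col 2 has {2,4,5,6,7}; region has {1,2,3,4,6,8} → only 9 remains.
R1C3 = 5: row 1 has {6,9}; col 3 has {1,3,6,7,8}; region has {1,2,3,4,6,8,9} → only 5 remains.
R2C8 = 3: row 2 has {1,2,4,5,6,7,8}; col 8 has {1,2,4,5,6,7,9}; region has {1,5,7,8,9} → only 3 remains.
R4C2 = 3: row 4 has {1,7,8,9}; col 2 has {2,4,5,6,7,9}; region has {1,2,4,6,7,8,9} → only 3 remains.
R4C7 = 2: row 4 has {1,3,7,8,9}; col 7 has {4,5,6,7,8}; region has {1,3,5,7,8,9} → only 2 remains.
R6C1 = 2: row 6 has {1,3,5,6,7,8,9}; col 1 has {1,4,8,9}; region has {5,7,8} → only 2 remains.
R6C3 = 4: row 6 has {1,2,3,5,6,7,8,9}; col 3 has {1,3,5,6,7,8}; region has {2,5,7,8} → only 4 remains.
R8C1 = 3: row 8 has {4,6,7,8,9}; col 1 has {1,2,4,8,9}; region has {2,4,5,7,8} → only 3 remains.
R8C2 = 1: row 8 has {3,4,6,7,8,9}; col 2 has {2,3,4,5,6,7,9}; region has {2,3,4,5,7,8} → only 1 remains.
R8C3 = 2: row 8 has {1,3,4,6,7,8,9}; col 3 has {1,3,4,5,6,7,8}; region has {1,3,4,6,7,9} → only 2 remains.
R8C5 = 5: row 8 has {1,2,3,4,6,7,8,9}; col 5 has {1,2,7,8,9}; region has {1,2,3,4,6,7,9} → only 5 remains.
R9C2 = 8: row 9 has {1,2,3,4,5,6,7,9}; col 2 has {1,2,3,4,5,6,7,9}; region has {1,2,3,4,5,6,7,9} → only 8 remains.
R1C1 = 7: row 1 has {5,6,9}; col 1 has {1,2,3,4,8,9}; region has {1,2,3,4,5,6,8,9} → only 7 remains.
R1C8 = 8: row 1 has {5,6,7,9}; col 8 has {1,2,3,4,5,6,7,9}; region has {5,6} → only 8 remains.
R2C7 = 9: row 2 has {1,2,3,4,5,6,7,8}; col 7 has {2,4,5,6,7,8}; region has {5,6,8} → only 9 remains.
R4C1 = 5: row 4 has {1,2,3,7,8,9}; col 1 has {1,2,3,4,7,8,9}; region has {1,2,3,4,6,7,8,9} → only 5 remains.
R4C6 = 4: row 4 has {1,2,3,5,7,8,9}; col 6 has {3,5,6,8,9}; region has {1,2,3,5,7,8,9} → only 4 remains.
R5C1 = 6: row 5 has {2,5,8}; col 1 has {1,2,3,4,5,7,8,9}; region has {1,2,3,4,5,7,8} → only 6 remains.
R5C3 = 9: row 5 has {2,5,6,8}; col 3 has {1,2,3,4,5,6,7,8}; region has {1,2,3,4,5,6,7,8} → only 9 remains.
R4C5 = 6: row 4 has {1,2,3,4,5,7,8,9}; col 5 has {1,2,5,7,8,9}; region has {1,2,3,4,5,7,8,9} → only 6 remains.
R3C6 = 7: in region A, 7 can only go here (every other open cell in that region sees a 7).
R3C9 = 2: row 3 has {1,3,4,5,6,7,8,9}; col 9 has {1,3,5,6,8,9}; region has {5,6,8,9} → only 2 remains.
R5C6 = 1: row 5 has {2,5,6,8,9}; col 6 has {3,4,5,6,7,8,9}; region has {2,5,6,8,9} → only 1 remains.
R5C7 = 3: row 5 has {1,2,5,6,8,9}; col 7 has {2,4,5,6,7,8,9}; region has {1,2,5,6,8,9} → only 3 remains.
R1C6 = 2: row 1 has {5,6,7,8,9}; col 6 has {1,3,4,5,6,7,8,9}; region has {5,6,7,8,9} → only 2 remains.

2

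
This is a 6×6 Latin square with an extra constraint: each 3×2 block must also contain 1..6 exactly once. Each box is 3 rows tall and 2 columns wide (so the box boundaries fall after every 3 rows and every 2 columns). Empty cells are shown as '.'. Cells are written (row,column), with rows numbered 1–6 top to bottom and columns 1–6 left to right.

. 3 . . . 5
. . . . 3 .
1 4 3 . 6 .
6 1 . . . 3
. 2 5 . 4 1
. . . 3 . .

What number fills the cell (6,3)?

1

(1,1) = 2 (sole candidate).
(1,5) = 1 (sole candidate).
(2,1) = 5 (sole candidate).
(2,2) = 6 (sole candidate).
(3,6) = 2 (sole candidate).
(5,1) = 3 (sole candidate).
(5,4) = 6 (sole candidate).
(6,1) = 4 (sole candidate).
(6,2) = 5 (sole candidate).
(6,5) = 2 (sole candidate).
(6,6) = 6 (sole candidate).
(1,4) = 4 (sole candidate).
(2,6) = 4 (sole candidate).
(3,4) = 5 (sole candidate).
(4,4) = 2 (sole candidate).
(4,5) = 5 (sole candidate).
(6,3) = 1: row 6 has {2,3,4,5,6}; col 3 has {3,5}; box has {2,3,5,6} → only 1 remains.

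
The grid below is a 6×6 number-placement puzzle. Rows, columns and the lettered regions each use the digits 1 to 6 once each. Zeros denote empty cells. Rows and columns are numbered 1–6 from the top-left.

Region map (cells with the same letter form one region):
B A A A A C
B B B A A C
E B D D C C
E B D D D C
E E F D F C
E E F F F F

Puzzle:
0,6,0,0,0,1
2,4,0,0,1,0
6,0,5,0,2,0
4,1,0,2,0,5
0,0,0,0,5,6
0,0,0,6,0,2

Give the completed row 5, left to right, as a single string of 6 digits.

321456

row 2, column 6 = 3: row 2 has {1,2,4}; col 6 has {1,2,5,6}; region has {1,2,5,6} → only 3 remains.
row 3, column 2 = 3: row 3 has {2,5,6}; col 2 has {1,4,6}; region has {1,2,4} → only 3 remains.
row 3, column 6 = 4: row 3 has {2,3,5,6}; col 6 has {1,2,3,5,6}; region has {1,2,3,5,6} → only 4 remains.
row 5, column 2 = 2: row 5 has {5,6}; col 2 has {1,3,4,6}; region has {4,6} → only 2 remains.
row 6, column 2 = 5: row 6 has {2,6}; col 2 has {1,2,3,4,6}; region has {2,4,6} → only 5 remains.
row 1, column 1 = 5: row 1 has {1,6}; col 1 has {2,4,6}; region has {1,2,3,4} → only 5 remains.
row 2, column 3 = 6: row 2 has {1,2,3,4}; col 3 has {5}; region has {1,2,3,4,5} → only 6 remains.
row 2, column 4 = 5: row 2 has {1,2,3,4,6}; col 4 has {2,6}; region has {1,6} → only 5 remains.
row 3, column 4 = 1: row 3 has {2,3,4,5,6}; col 4 has {2,5,6}; region has {2,5} → only 1 remains.
row 4, column 3 = 3: row 4 has {1,2,4,5}; col 3 has {5,6}; region has {1,2,5} → only 3 remains.
row 4, column 5 = 6: row 4 has {1,2,3,4,5}; col 5 has {1,2,5}; region has {1,2,3,5} → only 6 remains.
row 5, column 4 = 4: row 5 has {2,5,6}; col 4 has {1,2,5,6}; region has {1,2,3,5,6} → only 4 remains.
row 1, column 4 = 3: row 1 has {1,5,6}; col 4 has {1,2,4,5,6}; region has {1,5,6} → only 3 remains.
row 1, column 5 = 4: row 1 has {1,3,5,6}; col 5 has {1,2,5,6}; region has {1,3,5,6} → only 4 remains.
row 5, column 3 = 1: row 5 has {2,4,5,6}; col 3 has {3,5,6}; region has {2,5,6} → only 1 remains.
row 6, column 3 = 4: row 6 has {2,5,6}; col 3 has {1,3,5,6}; region has {1,2,5,6} → only 4 remains.
row 6, column 5 = 3: row 6 has {2,4,5,6}; col 5 has {1,2,4,5,6}; region has {1,2,4,5,6} → only 3 remains.
row 1, column 3 = 2: row 1 has {1,3,4,5,6}; col 3 has {1,3,4,5,6}; region has {1,3,4,5,6} → only 2 remains.
row 5, column 1 = 3: row 5 has {1,2,4,5,6}; col 1 has {2,4,5,6}; region has {2,4,5,6} → only 3 remains.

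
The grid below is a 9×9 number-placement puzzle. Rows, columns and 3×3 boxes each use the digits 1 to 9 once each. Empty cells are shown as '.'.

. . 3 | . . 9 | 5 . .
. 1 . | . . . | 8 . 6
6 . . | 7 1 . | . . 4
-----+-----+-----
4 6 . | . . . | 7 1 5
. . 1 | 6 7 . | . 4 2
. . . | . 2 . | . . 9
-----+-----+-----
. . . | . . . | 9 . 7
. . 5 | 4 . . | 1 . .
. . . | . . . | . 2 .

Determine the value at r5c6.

r1c8 = 7 (sole candidate).
r1c9 = 1 (sole candidate).
r5c7 = 3 (sole candidate).
r6c7 = 6 (sole candidate).
r6c8 = 8 (sole candidate).
r9c7 = 4 (sole candidate).
r3c7 = 2 (sole candidate).
r6c3 = 7 (sole candidate).
r1c5 = 6 (hidden single in row 1).
r1c2 = 4 (hidden single in row 1).
r2c1 = 7 (hidden single in row 2).
r4c3 = 2 (hidden single in row 4).
r2c3 = 9 (sole candidate).
r2c8 = 3 (sole candidate).
r3c3 = 8 (sole candidate).
r3c8 = 9 (sole candidate).
r8c8 = 6 (sole candidate).
r9c3 = 6 (sole candidate).
r1c1 = 2 (sole candidate).
r1c4 = 8 (sole candidate).
r3c2 = 5 (sole candidate).
r3c6 = 3 (sole candidate).
r4c6 = 8 (sole candidate).
r5c6 = 5: row 5 has {1,2,3,4,6,7}; col 6 has {3,8,9}; box has {2,6,7,8} → only 5 remains.

5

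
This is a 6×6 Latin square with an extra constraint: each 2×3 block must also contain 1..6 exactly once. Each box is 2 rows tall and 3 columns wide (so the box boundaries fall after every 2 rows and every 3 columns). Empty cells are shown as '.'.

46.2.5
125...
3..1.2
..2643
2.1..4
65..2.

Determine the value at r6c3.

r1c3 = 3: row 1 has {2,4,5,6}; col 3 has {1,2,5}; box has {1,2,4,5,6} → only 3 remains.
r1c5 = 1: row 1 has {2,3,4,5,6}; col 5 has {2,4}; box has {2,5} → only 1 remains.
r2c6 = 6: row 2 has {1,2,5}; col 6 has {2,3,4,5}; box has {1,2,5} → only 6 remains.
r3c2 = 4: row 3 has {1,2,3}; col 2 has {2,5,6}; box has {2,3} → only 4 remains.
r3c3 = 6: row 3 has {1,2,3,4}; col 3 has {1,2,3,5}; box has {2,3,4} → only 6 remains.
r3c5 = 5: row 3 has {1,2,3,4,6}; col 5 has {1,2,4}; box has {1,2,3,4,6} → only 5 remains.
r4c1 = 5: row 4 has {2,3,4,6}; col 1 has {1,2,3,4,6}; box has {2,3,4,6} → only 5 remains.
r4c2 = 1: row 4 has {2,3,4,5,6}; col 2 has {2,4,5,6}; box has {2,3,4,5,6} → only 1 remains.
r5c2 = 3: row 5 has {1,2,4}; col 2 has {1,2,4,5,6}; box has {1,2,5,6} → only 3 remains.
r5c4 = 5: row 5 has {1,2,3,4}; col 4 has {1,2,6}; box has {2,4} → only 5 remains.
r5c5 = 6: row 5 has {1,2,3,4,5}; col 5 has {1,2,4,5}; box has {2,4,5} → only 6 remains.
r6c3 = 4: row 6 has {2,5,6}; col 3 has {1,2,3,5,6}; box has {1,2,3,5,6} → only 4 remains.

4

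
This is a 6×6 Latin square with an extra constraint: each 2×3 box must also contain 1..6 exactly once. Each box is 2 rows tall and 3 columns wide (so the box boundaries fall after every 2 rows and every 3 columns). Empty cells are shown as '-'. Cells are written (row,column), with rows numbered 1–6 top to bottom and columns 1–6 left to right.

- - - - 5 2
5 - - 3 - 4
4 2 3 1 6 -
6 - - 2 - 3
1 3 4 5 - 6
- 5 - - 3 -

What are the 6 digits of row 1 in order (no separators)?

341652

(1,1) = 3: row 1 has {2,5}; col 1 has {1,4,5,6}; box has {5} → only 3 remains.
(1,4) = 6: row 1 has {2,3,5}; col 4 has {1,2,3,5}; box has {2,3,4,5} → only 6 remains.
(2,5) = 1: row 2 has {3,4,5}; col 5 has {3,5,6}; box has {2,3,4,5,6} → only 1 remains.
(3,6) = 5: row 3 has {1,2,3,4,6}; col 6 has {2,3,4,6}; box has {1,2,3,6} → only 5 remains.
(4,2) = 1: row 4 has {2,3,6}; col 2 has {2,3,5}; box has {2,3,4,6} → only 1 remains.
(4,3) = 5: row 4 has {1,2,3,6}; col 3 has {3,4}; box has {1,2,3,4,6} → only 5 remains.
(4,5) = 4: row 4 has {1,2,3,5,6}; col 5 has {1,3,5,6}; box has {1,2,3,5,6} → only 4 remains.
(5,5) = 2: row 5 has {1,3,4,5,6}; col 5 has {1,3,4,5,6}; box has {3,5,6} → only 2 remains.
(6,1) = 2: row 6 has {3,5}; col 1 has {1,3,4,5,6}; box has {1,3,4,5} → only 2 remains.
(6,3) = 6: row 6 has {2,3,5}; col 3 has {3,4,5}; box has {1,2,3,4,5} → only 6 remains.
(6,4) = 4: row 6 has {2,3,5,6}; col 4 has {1,2,3,5,6}; box has {2,3,5,6} → only 4 remains.
(6,6) = 1: row 6 has {2,3,4,5,6}; col 6 has {2,3,4,5,6}; box has {2,3,4,5,6} → only 1 remains.
(1,2) = 4: row 1 has {2,3,5,6}; col 2 has {1,2,3,5}; box has {3,5} → only 4 remains.
(1,3) = 1: row 1 has {2,3,4,5,6}; col 3 has {3,4,5,6}; box has {3,4,5} → only 1 remains.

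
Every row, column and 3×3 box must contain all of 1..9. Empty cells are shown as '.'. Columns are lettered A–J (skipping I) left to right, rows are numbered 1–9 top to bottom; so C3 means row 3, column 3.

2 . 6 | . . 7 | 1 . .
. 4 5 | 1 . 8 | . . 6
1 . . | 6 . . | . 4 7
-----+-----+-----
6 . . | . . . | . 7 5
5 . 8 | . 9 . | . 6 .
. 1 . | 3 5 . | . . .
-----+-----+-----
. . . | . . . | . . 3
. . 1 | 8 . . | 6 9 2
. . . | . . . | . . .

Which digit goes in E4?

A2 = 7: in row 2, 7 can only go here (every other open cell in that row sees a 7).
G2 = 9: in row 2, 9 can only go here (every other open cell in that row sees a 9).
J1 = 8: row 1 has {1,2,6,7}; col 9 has {2,3,5,6,7}; box has {1,4,6,7,9} → only 8 remains.
B3 = 8: in row 3, 8 can only go here (every other open cell in that row sees an 8).
F6 = 6: in row 6, 6 can only go here (every other open cell in that row sees a 6).
C6 = 7: in row 6, 7 can only go here (every other open cell in that row sees a 7).
D5 = 7: in row 5, 7 can only go here (every other open cell in that row sees a 7).
E4 = 8: in column 5, 8 can only go here (every other open cell in that column sees an 8).

8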